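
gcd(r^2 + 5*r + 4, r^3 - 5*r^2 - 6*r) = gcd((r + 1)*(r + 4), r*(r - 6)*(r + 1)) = r + 1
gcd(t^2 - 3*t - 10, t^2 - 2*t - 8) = t + 2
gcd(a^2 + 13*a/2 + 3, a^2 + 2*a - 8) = 1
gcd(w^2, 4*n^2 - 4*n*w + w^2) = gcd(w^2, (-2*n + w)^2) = 1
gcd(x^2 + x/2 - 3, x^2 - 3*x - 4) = 1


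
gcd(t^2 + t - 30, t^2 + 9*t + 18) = t + 6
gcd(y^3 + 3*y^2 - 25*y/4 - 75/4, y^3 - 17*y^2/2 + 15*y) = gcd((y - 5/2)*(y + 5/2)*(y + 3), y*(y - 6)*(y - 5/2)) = y - 5/2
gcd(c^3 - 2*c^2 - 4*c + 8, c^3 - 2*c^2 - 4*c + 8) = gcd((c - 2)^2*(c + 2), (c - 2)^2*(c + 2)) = c^3 - 2*c^2 - 4*c + 8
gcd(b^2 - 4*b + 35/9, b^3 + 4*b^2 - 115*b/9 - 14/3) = b - 7/3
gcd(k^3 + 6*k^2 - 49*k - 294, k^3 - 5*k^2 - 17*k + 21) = k - 7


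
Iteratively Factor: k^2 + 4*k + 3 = (k + 1)*(k + 3)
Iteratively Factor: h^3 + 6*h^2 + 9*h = (h)*(h^2 + 6*h + 9) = h*(h + 3)*(h + 3)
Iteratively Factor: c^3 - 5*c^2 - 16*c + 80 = (c + 4)*(c^2 - 9*c + 20) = (c - 5)*(c + 4)*(c - 4)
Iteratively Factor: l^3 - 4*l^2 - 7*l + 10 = (l + 2)*(l^2 - 6*l + 5) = (l - 5)*(l + 2)*(l - 1)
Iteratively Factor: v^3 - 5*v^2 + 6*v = (v - 3)*(v^2 - 2*v) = v*(v - 3)*(v - 2)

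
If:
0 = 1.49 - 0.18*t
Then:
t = 8.28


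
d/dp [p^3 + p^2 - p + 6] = 3*p^2 + 2*p - 1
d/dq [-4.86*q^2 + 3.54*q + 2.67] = 3.54 - 9.72*q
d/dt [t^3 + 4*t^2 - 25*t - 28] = 3*t^2 + 8*t - 25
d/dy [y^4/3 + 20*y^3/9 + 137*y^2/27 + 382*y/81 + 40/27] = 4*y^3/3 + 20*y^2/3 + 274*y/27 + 382/81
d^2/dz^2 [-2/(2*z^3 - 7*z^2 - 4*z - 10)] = 4*((6*z - 7)*(-2*z^3 + 7*z^2 + 4*z + 10) + 4*(-3*z^2 + 7*z + 2)^2)/(-2*z^3 + 7*z^2 + 4*z + 10)^3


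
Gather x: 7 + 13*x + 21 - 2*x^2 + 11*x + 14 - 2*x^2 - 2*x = -4*x^2 + 22*x + 42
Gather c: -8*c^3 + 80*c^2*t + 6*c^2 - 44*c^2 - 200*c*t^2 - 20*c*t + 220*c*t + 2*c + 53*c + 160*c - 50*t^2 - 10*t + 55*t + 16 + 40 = -8*c^3 + c^2*(80*t - 38) + c*(-200*t^2 + 200*t + 215) - 50*t^2 + 45*t + 56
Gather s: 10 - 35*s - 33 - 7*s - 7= -42*s - 30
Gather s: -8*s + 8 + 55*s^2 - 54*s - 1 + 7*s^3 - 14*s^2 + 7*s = 7*s^3 + 41*s^2 - 55*s + 7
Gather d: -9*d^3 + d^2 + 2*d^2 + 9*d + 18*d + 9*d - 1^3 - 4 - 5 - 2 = -9*d^3 + 3*d^2 + 36*d - 12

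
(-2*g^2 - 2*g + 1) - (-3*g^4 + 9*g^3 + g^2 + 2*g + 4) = 3*g^4 - 9*g^3 - 3*g^2 - 4*g - 3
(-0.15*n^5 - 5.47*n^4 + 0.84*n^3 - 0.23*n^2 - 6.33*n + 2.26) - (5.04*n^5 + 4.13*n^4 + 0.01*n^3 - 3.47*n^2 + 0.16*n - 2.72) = -5.19*n^5 - 9.6*n^4 + 0.83*n^3 + 3.24*n^2 - 6.49*n + 4.98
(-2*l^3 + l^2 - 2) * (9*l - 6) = -18*l^4 + 21*l^3 - 6*l^2 - 18*l + 12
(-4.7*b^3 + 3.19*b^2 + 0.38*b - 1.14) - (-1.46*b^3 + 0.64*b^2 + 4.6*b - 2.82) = -3.24*b^3 + 2.55*b^2 - 4.22*b + 1.68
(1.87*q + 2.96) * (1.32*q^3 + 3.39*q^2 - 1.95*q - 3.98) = 2.4684*q^4 + 10.2465*q^3 + 6.3879*q^2 - 13.2146*q - 11.7808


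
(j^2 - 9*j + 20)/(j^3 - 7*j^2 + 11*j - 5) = (j - 4)/(j^2 - 2*j + 1)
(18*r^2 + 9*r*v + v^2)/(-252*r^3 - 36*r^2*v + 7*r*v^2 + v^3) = (-3*r - v)/(42*r^2 - r*v - v^2)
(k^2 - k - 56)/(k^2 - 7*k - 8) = (k + 7)/(k + 1)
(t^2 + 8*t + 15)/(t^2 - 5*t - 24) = (t + 5)/(t - 8)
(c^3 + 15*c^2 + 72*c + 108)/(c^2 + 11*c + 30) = (c^2 + 9*c + 18)/(c + 5)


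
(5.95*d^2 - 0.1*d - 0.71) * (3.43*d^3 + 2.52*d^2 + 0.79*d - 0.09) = 20.4085*d^5 + 14.651*d^4 + 2.0132*d^3 - 2.4037*d^2 - 0.5519*d + 0.0639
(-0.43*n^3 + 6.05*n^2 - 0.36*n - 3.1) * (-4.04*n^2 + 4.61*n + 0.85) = 1.7372*n^5 - 26.4243*n^4 + 28.9794*n^3 + 16.0069*n^2 - 14.597*n - 2.635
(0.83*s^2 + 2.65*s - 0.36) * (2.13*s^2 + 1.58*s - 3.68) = 1.7679*s^4 + 6.9559*s^3 + 0.365800000000001*s^2 - 10.3208*s + 1.3248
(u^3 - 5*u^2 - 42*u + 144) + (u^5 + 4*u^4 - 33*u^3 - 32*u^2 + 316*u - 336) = u^5 + 4*u^4 - 32*u^3 - 37*u^2 + 274*u - 192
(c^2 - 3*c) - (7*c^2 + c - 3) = -6*c^2 - 4*c + 3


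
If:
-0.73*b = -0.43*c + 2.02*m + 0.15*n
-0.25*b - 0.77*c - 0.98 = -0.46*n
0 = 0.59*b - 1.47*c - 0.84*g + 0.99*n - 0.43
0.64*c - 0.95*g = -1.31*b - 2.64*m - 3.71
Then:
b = 0.318658149722696*n + 0.443556313256652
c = 0.493942159180943*n - 1.41673906274567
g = 0.537992064690958*n + 2.27893410363995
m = -0.0842699608167141*n - 0.461878171117818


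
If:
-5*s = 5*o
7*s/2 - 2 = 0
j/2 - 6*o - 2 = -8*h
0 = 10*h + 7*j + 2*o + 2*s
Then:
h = -10/51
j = 100/357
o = -4/7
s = 4/7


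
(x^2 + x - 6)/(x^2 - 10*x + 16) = (x + 3)/(x - 8)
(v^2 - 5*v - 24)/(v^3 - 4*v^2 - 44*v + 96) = (v + 3)/(v^2 + 4*v - 12)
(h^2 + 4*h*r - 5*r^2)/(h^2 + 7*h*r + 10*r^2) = (h - r)/(h + 2*r)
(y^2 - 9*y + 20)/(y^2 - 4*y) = (y - 5)/y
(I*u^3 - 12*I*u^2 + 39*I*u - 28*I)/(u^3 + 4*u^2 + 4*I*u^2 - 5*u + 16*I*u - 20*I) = I*(u^2 - 11*u + 28)/(u^2 + u*(5 + 4*I) + 20*I)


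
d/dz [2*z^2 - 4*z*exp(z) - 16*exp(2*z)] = -4*z*exp(z) + 4*z - 32*exp(2*z) - 4*exp(z)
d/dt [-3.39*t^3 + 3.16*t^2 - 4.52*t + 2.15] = -10.17*t^2 + 6.32*t - 4.52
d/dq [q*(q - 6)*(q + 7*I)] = 3*q^2 + q*(-12 + 14*I) - 42*I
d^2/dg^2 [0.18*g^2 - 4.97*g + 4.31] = 0.360000000000000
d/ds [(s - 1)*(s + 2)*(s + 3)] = 3*s^2 + 8*s + 1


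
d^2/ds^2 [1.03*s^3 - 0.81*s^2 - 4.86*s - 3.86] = 6.18*s - 1.62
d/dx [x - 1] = 1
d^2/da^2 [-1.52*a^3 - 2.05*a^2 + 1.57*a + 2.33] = -9.12*a - 4.1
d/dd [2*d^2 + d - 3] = 4*d + 1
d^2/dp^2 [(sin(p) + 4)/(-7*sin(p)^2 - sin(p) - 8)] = (49*sin(p)^5 + 777*sin(p)^4 - 350*sin(p)^3 - 2076*sin(p)^2 + 200*sin(p) + 456)/(7*sin(p)^2 + sin(p) + 8)^3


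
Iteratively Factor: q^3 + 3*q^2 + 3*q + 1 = (q + 1)*(q^2 + 2*q + 1) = (q + 1)^2*(q + 1)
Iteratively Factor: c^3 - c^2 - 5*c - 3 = (c + 1)*(c^2 - 2*c - 3) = (c - 3)*(c + 1)*(c + 1)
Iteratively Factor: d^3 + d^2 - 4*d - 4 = (d - 2)*(d^2 + 3*d + 2) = (d - 2)*(d + 1)*(d + 2)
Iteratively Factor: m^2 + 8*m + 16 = (m + 4)*(m + 4)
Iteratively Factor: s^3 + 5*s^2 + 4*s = (s)*(s^2 + 5*s + 4) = s*(s + 4)*(s + 1)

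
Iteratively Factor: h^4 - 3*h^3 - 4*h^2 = (h)*(h^3 - 3*h^2 - 4*h) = h*(h - 4)*(h^2 + h) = h^2*(h - 4)*(h + 1)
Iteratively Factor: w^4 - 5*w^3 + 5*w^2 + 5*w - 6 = (w - 3)*(w^3 - 2*w^2 - w + 2) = (w - 3)*(w - 2)*(w^2 - 1) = (w - 3)*(w - 2)*(w - 1)*(w + 1)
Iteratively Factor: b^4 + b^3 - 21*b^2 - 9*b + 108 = (b + 4)*(b^3 - 3*b^2 - 9*b + 27) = (b - 3)*(b + 4)*(b^2 - 9) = (b - 3)^2*(b + 4)*(b + 3)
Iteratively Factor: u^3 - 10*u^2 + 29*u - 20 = (u - 4)*(u^2 - 6*u + 5) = (u - 5)*(u - 4)*(u - 1)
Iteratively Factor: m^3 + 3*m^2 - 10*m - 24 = (m - 3)*(m^2 + 6*m + 8) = (m - 3)*(m + 2)*(m + 4)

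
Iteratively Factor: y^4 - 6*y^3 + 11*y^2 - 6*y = (y - 2)*(y^3 - 4*y^2 + 3*y) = y*(y - 2)*(y^2 - 4*y + 3) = y*(y - 3)*(y - 2)*(y - 1)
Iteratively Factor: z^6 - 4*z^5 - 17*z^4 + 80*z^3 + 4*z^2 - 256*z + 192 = (z + 2)*(z^5 - 6*z^4 - 5*z^3 + 90*z^2 - 176*z + 96) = (z - 3)*(z + 2)*(z^4 - 3*z^3 - 14*z^2 + 48*z - 32) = (z - 4)*(z - 3)*(z + 2)*(z^3 + z^2 - 10*z + 8) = (z - 4)*(z - 3)*(z - 2)*(z + 2)*(z^2 + 3*z - 4) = (z - 4)*(z - 3)*(z - 2)*(z - 1)*(z + 2)*(z + 4)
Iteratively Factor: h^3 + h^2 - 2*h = (h + 2)*(h^2 - h) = (h - 1)*(h + 2)*(h)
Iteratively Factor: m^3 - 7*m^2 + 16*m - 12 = (m - 2)*(m^2 - 5*m + 6) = (m - 2)^2*(m - 3)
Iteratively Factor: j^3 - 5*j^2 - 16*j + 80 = (j + 4)*(j^2 - 9*j + 20) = (j - 5)*(j + 4)*(j - 4)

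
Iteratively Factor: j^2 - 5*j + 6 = (j - 3)*(j - 2)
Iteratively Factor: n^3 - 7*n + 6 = (n + 3)*(n^2 - 3*n + 2) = (n - 1)*(n + 3)*(n - 2)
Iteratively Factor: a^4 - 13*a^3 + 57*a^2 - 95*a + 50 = (a - 1)*(a^3 - 12*a^2 + 45*a - 50) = (a - 5)*(a - 1)*(a^2 - 7*a + 10) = (a - 5)^2*(a - 1)*(a - 2)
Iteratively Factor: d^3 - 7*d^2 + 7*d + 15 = (d - 5)*(d^2 - 2*d - 3) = (d - 5)*(d + 1)*(d - 3)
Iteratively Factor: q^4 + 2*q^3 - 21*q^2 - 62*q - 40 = (q + 1)*(q^3 + q^2 - 22*q - 40) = (q + 1)*(q + 4)*(q^2 - 3*q - 10) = (q + 1)*(q + 2)*(q + 4)*(q - 5)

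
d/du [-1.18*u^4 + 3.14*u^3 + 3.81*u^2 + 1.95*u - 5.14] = -4.72*u^3 + 9.42*u^2 + 7.62*u + 1.95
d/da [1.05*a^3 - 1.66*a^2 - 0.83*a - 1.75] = 3.15*a^2 - 3.32*a - 0.83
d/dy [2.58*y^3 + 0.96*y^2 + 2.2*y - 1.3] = 7.74*y^2 + 1.92*y + 2.2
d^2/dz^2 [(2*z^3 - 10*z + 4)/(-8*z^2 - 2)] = 2*(84*z^3 - 96*z^2 - 63*z + 8)/(64*z^6 + 48*z^4 + 12*z^2 + 1)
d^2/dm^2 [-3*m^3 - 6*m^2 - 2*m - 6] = -18*m - 12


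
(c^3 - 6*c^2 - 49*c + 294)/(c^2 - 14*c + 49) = (c^2 + c - 42)/(c - 7)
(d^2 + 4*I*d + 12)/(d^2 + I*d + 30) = (d - 2*I)/(d - 5*I)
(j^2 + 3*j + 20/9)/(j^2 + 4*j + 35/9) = (3*j + 4)/(3*j + 7)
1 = 1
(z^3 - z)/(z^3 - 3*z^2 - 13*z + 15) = z*(z + 1)/(z^2 - 2*z - 15)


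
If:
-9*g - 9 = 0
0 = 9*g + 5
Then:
No Solution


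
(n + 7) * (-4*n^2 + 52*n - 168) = -4*n^3 + 24*n^2 + 196*n - 1176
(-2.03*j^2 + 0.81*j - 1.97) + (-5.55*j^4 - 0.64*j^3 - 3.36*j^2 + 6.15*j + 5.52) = -5.55*j^4 - 0.64*j^3 - 5.39*j^2 + 6.96*j + 3.55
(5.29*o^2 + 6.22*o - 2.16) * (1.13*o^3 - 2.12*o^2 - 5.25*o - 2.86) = 5.9777*o^5 - 4.1862*o^4 - 43.3997*o^3 - 43.2052*o^2 - 6.4492*o + 6.1776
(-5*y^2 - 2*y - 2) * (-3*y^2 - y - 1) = 15*y^4 + 11*y^3 + 13*y^2 + 4*y + 2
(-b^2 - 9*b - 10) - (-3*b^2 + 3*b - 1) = 2*b^2 - 12*b - 9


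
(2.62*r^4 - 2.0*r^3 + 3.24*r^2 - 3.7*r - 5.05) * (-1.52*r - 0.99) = -3.9824*r^5 + 0.4462*r^4 - 2.9448*r^3 + 2.4164*r^2 + 11.339*r + 4.9995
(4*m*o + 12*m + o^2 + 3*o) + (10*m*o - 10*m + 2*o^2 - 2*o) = 14*m*o + 2*m + 3*o^2 + o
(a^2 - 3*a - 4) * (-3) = -3*a^2 + 9*a + 12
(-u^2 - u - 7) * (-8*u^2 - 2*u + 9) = 8*u^4 + 10*u^3 + 49*u^2 + 5*u - 63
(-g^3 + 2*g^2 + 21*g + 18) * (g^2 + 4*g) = -g^5 - 2*g^4 + 29*g^3 + 102*g^2 + 72*g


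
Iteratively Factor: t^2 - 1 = (t + 1)*(t - 1)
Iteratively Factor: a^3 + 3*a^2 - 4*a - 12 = (a + 2)*(a^2 + a - 6) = (a - 2)*(a + 2)*(a + 3)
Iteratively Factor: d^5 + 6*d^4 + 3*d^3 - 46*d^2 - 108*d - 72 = (d + 3)*(d^4 + 3*d^3 - 6*d^2 - 28*d - 24) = (d + 2)*(d + 3)*(d^3 + d^2 - 8*d - 12) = (d + 2)^2*(d + 3)*(d^2 - d - 6) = (d - 3)*(d + 2)^2*(d + 3)*(d + 2)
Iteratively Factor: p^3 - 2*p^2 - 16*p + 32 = (p - 4)*(p^2 + 2*p - 8) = (p - 4)*(p - 2)*(p + 4)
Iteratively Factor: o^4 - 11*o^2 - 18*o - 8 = (o - 4)*(o^3 + 4*o^2 + 5*o + 2) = (o - 4)*(o + 1)*(o^2 + 3*o + 2) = (o - 4)*(o + 1)*(o + 2)*(o + 1)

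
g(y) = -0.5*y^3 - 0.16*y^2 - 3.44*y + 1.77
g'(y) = -1.5*y^2 - 0.32*y - 3.44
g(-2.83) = 21.56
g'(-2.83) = -14.55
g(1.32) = -4.20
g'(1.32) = -6.48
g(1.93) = -9.06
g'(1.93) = -9.64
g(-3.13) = 26.30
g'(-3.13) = -17.13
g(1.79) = -7.77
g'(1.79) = -8.82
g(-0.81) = 4.72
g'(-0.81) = -4.16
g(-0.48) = 3.44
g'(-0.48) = -3.63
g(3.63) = -36.74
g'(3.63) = -24.37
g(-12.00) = 884.01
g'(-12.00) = -215.60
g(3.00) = -23.49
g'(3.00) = -17.90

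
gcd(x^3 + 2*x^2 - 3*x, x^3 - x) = x^2 - x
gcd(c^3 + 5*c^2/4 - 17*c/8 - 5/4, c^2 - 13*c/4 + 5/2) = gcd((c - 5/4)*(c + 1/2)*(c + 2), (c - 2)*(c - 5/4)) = c - 5/4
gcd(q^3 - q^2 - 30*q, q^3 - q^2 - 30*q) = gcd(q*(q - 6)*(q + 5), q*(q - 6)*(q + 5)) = q^3 - q^2 - 30*q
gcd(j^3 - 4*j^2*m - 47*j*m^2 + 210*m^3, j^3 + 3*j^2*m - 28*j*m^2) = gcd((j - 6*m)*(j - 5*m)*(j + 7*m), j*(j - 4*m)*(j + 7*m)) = j + 7*m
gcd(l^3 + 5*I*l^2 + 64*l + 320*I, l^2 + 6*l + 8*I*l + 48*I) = l + 8*I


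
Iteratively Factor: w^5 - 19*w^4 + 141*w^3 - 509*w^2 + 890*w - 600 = (w - 5)*(w^4 - 14*w^3 + 71*w^2 - 154*w + 120) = (w - 5)*(w - 3)*(w^3 - 11*w^2 + 38*w - 40) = (w - 5)*(w - 4)*(w - 3)*(w^2 - 7*w + 10) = (w - 5)*(w - 4)*(w - 3)*(w - 2)*(w - 5)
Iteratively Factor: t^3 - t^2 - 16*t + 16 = (t - 1)*(t^2 - 16) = (t - 4)*(t - 1)*(t + 4)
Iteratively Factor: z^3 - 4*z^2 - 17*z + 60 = (z - 5)*(z^2 + z - 12) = (z - 5)*(z - 3)*(z + 4)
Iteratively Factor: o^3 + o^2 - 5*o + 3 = (o - 1)*(o^2 + 2*o - 3) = (o - 1)^2*(o + 3)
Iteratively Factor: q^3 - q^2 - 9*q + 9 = (q - 3)*(q^2 + 2*q - 3) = (q - 3)*(q + 3)*(q - 1)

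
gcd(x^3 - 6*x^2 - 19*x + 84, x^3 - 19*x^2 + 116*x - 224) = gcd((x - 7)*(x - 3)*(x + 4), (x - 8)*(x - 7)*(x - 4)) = x - 7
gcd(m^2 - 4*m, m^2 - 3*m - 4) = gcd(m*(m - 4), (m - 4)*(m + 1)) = m - 4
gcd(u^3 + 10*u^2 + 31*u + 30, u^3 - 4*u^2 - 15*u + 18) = u + 3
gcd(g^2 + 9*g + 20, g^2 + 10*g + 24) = g + 4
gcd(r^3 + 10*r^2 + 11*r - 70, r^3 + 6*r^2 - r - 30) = r^2 + 3*r - 10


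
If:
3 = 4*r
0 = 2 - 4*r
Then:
No Solution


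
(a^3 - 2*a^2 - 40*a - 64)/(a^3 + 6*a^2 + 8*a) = (a - 8)/a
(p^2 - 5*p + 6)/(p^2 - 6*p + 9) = (p - 2)/(p - 3)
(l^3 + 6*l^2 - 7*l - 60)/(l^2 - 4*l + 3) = (l^2 + 9*l + 20)/(l - 1)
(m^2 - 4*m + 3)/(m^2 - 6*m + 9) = (m - 1)/(m - 3)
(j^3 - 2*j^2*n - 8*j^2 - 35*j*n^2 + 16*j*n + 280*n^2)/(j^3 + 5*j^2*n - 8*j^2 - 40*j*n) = (j - 7*n)/j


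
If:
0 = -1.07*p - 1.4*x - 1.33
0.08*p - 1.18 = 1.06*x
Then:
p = 0.19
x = -1.10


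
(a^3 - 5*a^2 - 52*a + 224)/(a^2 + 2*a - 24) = (a^2 - a - 56)/(a + 6)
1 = 1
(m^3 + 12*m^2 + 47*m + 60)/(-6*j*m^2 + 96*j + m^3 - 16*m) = (-m^2 - 8*m - 15)/(6*j*m - 24*j - m^2 + 4*m)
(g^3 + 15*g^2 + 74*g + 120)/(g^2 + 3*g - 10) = (g^2 + 10*g + 24)/(g - 2)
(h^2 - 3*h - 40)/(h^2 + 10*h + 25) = (h - 8)/(h + 5)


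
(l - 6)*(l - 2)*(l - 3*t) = l^3 - 3*l^2*t - 8*l^2 + 24*l*t + 12*l - 36*t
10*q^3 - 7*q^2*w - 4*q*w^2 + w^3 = (-5*q + w)*(-q + w)*(2*q + w)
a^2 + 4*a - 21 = (a - 3)*(a + 7)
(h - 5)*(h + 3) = h^2 - 2*h - 15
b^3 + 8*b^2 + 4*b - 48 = (b - 2)*(b + 4)*(b + 6)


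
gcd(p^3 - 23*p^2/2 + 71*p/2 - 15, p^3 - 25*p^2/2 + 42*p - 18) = p^2 - 13*p/2 + 3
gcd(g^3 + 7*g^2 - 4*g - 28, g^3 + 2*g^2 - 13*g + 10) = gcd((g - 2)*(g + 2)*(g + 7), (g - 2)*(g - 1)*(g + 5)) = g - 2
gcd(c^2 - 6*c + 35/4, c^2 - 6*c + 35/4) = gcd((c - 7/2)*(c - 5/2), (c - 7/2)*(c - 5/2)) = c^2 - 6*c + 35/4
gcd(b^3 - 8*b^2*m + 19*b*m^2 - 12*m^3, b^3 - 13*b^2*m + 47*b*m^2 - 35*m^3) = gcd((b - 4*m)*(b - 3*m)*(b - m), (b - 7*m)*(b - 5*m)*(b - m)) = b - m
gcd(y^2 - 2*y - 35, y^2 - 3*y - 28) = y - 7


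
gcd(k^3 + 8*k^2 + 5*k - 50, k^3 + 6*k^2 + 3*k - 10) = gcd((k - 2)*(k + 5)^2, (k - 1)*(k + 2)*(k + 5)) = k + 5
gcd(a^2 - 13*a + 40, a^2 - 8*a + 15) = a - 5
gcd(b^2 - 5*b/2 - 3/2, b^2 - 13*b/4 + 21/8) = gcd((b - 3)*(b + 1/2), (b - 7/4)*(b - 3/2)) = 1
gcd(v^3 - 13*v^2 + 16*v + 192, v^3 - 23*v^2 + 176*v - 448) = v^2 - 16*v + 64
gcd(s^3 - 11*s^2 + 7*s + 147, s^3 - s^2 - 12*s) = s + 3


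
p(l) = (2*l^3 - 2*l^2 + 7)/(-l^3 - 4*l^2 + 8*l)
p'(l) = (6*l^2 - 4*l)/(-l^3 - 4*l^2 + 8*l) + (3*l^2 + 8*l - 8)*(2*l^3 - 2*l^2 + 7)/(-l^3 - 4*l^2 + 8*l)^2 = (-10*l^4 + 32*l^3 + 5*l^2 + 56*l - 56)/(l^2*(l^4 + 8*l^3 - 64*l + 64))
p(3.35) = -1.07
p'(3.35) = 0.04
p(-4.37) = 7.10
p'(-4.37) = -8.38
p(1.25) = 4.33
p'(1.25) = 18.55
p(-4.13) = 5.45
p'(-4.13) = -5.65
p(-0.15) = -5.40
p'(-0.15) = -38.90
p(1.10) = 2.75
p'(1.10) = 5.73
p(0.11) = 8.41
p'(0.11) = -72.15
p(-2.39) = 1.12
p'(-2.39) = -1.15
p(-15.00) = -3.05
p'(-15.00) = -0.11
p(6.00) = -1.18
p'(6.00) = -0.06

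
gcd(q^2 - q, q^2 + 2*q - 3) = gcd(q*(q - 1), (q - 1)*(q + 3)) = q - 1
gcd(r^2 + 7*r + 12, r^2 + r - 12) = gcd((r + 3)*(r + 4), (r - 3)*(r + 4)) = r + 4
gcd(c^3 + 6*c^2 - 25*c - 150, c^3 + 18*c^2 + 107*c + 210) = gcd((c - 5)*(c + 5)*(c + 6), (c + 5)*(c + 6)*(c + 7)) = c^2 + 11*c + 30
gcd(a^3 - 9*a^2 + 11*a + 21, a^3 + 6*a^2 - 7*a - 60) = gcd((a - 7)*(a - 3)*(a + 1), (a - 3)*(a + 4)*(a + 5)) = a - 3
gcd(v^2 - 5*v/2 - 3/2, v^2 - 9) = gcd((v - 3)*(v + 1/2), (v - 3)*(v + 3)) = v - 3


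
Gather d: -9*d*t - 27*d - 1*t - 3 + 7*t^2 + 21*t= d*(-9*t - 27) + 7*t^2 + 20*t - 3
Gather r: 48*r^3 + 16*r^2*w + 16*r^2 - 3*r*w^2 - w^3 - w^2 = 48*r^3 + r^2*(16*w + 16) - 3*r*w^2 - w^3 - w^2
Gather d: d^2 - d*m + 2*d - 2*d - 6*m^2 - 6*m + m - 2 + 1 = d^2 - d*m - 6*m^2 - 5*m - 1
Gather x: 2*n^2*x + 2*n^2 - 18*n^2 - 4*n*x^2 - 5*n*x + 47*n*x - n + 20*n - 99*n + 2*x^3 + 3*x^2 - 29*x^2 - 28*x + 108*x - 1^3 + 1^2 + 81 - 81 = -16*n^2 - 80*n + 2*x^3 + x^2*(-4*n - 26) + x*(2*n^2 + 42*n + 80)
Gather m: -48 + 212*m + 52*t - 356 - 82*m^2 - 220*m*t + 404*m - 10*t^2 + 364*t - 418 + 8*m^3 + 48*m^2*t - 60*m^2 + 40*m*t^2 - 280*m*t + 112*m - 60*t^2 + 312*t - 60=8*m^3 + m^2*(48*t - 142) + m*(40*t^2 - 500*t + 728) - 70*t^2 + 728*t - 882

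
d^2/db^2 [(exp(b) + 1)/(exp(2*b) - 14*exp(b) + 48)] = (exp(4*b) + 18*exp(3*b) - 330*exp(2*b) + 676*exp(b) + 2976)*exp(b)/(exp(6*b) - 42*exp(5*b) + 732*exp(4*b) - 6776*exp(3*b) + 35136*exp(2*b) - 96768*exp(b) + 110592)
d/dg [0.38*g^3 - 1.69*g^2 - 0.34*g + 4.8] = 1.14*g^2 - 3.38*g - 0.34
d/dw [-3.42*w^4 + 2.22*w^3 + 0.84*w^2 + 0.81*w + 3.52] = -13.68*w^3 + 6.66*w^2 + 1.68*w + 0.81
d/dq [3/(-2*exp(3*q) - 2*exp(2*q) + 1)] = (18*exp(q) + 12)*exp(2*q)/(2*exp(3*q) + 2*exp(2*q) - 1)^2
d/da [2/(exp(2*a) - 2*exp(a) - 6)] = 4*(1 - exp(a))*exp(a)/(-exp(2*a) + 2*exp(a) + 6)^2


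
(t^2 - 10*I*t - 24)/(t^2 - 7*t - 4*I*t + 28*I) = (t - 6*I)/(t - 7)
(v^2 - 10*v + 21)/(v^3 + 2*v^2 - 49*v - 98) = (v - 3)/(v^2 + 9*v + 14)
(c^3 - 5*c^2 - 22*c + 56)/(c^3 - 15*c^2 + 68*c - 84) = (c + 4)/(c - 6)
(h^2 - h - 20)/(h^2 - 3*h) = (h^2 - h - 20)/(h*(h - 3))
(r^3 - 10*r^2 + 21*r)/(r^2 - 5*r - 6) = r*(-r^2 + 10*r - 21)/(-r^2 + 5*r + 6)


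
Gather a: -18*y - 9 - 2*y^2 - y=-2*y^2 - 19*y - 9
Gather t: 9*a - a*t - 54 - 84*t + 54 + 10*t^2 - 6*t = 9*a + 10*t^2 + t*(-a - 90)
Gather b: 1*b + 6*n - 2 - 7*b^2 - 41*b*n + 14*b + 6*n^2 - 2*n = -7*b^2 + b*(15 - 41*n) + 6*n^2 + 4*n - 2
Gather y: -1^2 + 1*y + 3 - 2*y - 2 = -y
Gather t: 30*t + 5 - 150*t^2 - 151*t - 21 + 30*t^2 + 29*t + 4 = -120*t^2 - 92*t - 12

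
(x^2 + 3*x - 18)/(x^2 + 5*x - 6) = (x - 3)/(x - 1)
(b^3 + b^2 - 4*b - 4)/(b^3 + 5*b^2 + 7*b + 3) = (b^2 - 4)/(b^2 + 4*b + 3)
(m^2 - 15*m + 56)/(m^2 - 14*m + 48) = (m - 7)/(m - 6)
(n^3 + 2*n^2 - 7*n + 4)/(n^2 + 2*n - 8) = (n^2 - 2*n + 1)/(n - 2)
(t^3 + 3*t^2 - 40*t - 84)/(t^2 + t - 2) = (t^2 + t - 42)/(t - 1)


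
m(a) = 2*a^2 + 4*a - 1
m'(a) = 4*a + 4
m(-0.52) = -2.54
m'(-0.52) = 1.92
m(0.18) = -0.22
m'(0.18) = 4.72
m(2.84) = 26.49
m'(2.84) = 15.36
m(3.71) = 41.37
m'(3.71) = 18.84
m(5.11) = 71.66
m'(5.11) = 24.44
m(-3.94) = 14.29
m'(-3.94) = -11.76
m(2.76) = 25.28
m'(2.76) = 15.04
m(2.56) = 22.35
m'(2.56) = 14.24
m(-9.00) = 125.00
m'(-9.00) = -32.00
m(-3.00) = 5.00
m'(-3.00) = -8.00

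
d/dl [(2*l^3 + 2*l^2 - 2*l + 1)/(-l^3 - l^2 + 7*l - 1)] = (24*l^3 + 9*l^2 - 2*l - 5)/(l^6 + 2*l^5 - 13*l^4 - 12*l^3 + 51*l^2 - 14*l + 1)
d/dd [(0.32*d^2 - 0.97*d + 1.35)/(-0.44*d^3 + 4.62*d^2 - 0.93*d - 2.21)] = (0.1408*d^4 - 0.8536*d^3 + 5.9658*d^2 - 13.8884*d + 3.3992)/(0.1936*d^6 - 4.0656*d^5 + 22.1628*d^4 - 6.6484*d^3 - 19.5555*d^2 + 4.1106*d + 4.8841)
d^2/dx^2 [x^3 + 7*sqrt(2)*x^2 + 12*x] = 6*x + 14*sqrt(2)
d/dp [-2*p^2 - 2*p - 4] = -4*p - 2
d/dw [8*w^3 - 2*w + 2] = 24*w^2 - 2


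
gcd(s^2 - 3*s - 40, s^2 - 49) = 1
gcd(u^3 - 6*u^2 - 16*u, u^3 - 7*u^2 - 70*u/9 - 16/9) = u - 8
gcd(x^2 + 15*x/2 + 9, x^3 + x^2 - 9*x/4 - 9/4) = x + 3/2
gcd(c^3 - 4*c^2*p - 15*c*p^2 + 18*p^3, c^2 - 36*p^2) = -c + 6*p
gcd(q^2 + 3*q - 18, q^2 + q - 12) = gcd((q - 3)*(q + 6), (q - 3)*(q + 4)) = q - 3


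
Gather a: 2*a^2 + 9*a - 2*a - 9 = 2*a^2 + 7*a - 9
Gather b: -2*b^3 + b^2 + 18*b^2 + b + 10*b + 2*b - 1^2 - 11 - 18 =-2*b^3 + 19*b^2 + 13*b - 30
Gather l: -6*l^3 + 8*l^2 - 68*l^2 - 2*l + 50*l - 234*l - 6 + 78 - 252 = -6*l^3 - 60*l^2 - 186*l - 180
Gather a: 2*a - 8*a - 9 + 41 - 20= 12 - 6*a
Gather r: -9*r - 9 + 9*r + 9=0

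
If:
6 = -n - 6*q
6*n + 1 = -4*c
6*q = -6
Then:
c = -1/4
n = 0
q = -1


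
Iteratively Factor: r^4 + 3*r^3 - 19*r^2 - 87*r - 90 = (r + 3)*(r^3 - 19*r - 30) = (r + 2)*(r + 3)*(r^2 - 2*r - 15) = (r - 5)*(r + 2)*(r + 3)*(r + 3)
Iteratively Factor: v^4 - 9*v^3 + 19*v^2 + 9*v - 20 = (v - 5)*(v^3 - 4*v^2 - v + 4) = (v - 5)*(v - 4)*(v^2 - 1) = (v - 5)*(v - 4)*(v + 1)*(v - 1)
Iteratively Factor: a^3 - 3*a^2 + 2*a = (a)*(a^2 - 3*a + 2) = a*(a - 2)*(a - 1)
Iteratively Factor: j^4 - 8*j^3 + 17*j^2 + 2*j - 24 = (j + 1)*(j^3 - 9*j^2 + 26*j - 24) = (j - 2)*(j + 1)*(j^2 - 7*j + 12) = (j - 3)*(j - 2)*(j + 1)*(j - 4)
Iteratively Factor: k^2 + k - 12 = (k - 3)*(k + 4)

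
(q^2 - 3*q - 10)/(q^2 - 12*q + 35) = (q + 2)/(q - 7)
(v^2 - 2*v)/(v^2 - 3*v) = (v - 2)/(v - 3)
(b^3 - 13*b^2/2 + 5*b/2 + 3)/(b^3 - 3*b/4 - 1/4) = 2*(b - 6)/(2*b + 1)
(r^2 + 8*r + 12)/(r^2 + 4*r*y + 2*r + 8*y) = (r + 6)/(r + 4*y)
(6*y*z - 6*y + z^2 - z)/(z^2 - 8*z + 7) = (6*y + z)/(z - 7)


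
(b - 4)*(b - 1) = b^2 - 5*b + 4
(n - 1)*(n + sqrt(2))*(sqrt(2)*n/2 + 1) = sqrt(2)*n^3/2 - sqrt(2)*n^2/2 + 2*n^2 - 2*n + sqrt(2)*n - sqrt(2)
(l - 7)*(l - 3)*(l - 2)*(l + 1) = l^4 - 11*l^3 + 29*l^2 - l - 42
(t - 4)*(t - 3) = t^2 - 7*t + 12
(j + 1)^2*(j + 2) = j^3 + 4*j^2 + 5*j + 2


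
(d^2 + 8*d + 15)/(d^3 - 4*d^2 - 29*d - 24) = (d + 5)/(d^2 - 7*d - 8)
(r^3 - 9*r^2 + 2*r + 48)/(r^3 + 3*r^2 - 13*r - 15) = (r^2 - 6*r - 16)/(r^2 + 6*r + 5)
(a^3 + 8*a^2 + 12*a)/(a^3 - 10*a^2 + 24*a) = (a^2 + 8*a + 12)/(a^2 - 10*a + 24)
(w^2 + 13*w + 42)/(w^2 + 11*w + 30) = (w + 7)/(w + 5)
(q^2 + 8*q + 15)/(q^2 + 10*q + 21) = (q + 5)/(q + 7)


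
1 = 1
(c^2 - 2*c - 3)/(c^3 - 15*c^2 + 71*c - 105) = (c + 1)/(c^2 - 12*c + 35)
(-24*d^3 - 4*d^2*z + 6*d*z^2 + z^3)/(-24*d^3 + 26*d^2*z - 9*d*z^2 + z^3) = (12*d^2 + 8*d*z + z^2)/(12*d^2 - 7*d*z + z^2)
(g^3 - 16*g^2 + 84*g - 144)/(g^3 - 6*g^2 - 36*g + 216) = (g - 4)/(g + 6)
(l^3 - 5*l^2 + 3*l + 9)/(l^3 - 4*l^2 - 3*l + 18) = (l + 1)/(l + 2)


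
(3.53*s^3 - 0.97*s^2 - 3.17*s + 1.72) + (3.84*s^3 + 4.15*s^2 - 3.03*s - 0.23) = 7.37*s^3 + 3.18*s^2 - 6.2*s + 1.49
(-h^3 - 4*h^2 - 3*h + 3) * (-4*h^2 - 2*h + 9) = 4*h^5 + 18*h^4 + 11*h^3 - 42*h^2 - 33*h + 27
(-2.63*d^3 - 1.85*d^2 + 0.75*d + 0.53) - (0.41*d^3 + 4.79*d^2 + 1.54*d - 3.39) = -3.04*d^3 - 6.64*d^2 - 0.79*d + 3.92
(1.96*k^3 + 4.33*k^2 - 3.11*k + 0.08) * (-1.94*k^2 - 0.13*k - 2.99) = -3.8024*k^5 - 8.655*k^4 - 0.389900000000001*k^3 - 12.6976*k^2 + 9.2885*k - 0.2392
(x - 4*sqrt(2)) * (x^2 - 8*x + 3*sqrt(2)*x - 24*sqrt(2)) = x^3 - 8*x^2 - sqrt(2)*x^2 - 24*x + 8*sqrt(2)*x + 192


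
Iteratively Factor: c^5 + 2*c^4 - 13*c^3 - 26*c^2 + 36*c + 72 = (c - 3)*(c^4 + 5*c^3 + 2*c^2 - 20*c - 24) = (c - 3)*(c - 2)*(c^3 + 7*c^2 + 16*c + 12) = (c - 3)*(c - 2)*(c + 2)*(c^2 + 5*c + 6) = (c - 3)*(c - 2)*(c + 2)^2*(c + 3)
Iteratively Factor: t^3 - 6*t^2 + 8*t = (t)*(t^2 - 6*t + 8) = t*(t - 4)*(t - 2)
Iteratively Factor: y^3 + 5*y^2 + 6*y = (y + 2)*(y^2 + 3*y) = (y + 2)*(y + 3)*(y)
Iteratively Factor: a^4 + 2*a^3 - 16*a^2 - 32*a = (a)*(a^3 + 2*a^2 - 16*a - 32) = a*(a + 2)*(a^2 - 16) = a*(a - 4)*(a + 2)*(a + 4)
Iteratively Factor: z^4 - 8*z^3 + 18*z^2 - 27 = (z - 3)*(z^3 - 5*z^2 + 3*z + 9) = (z - 3)^2*(z^2 - 2*z - 3) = (z - 3)^3*(z + 1)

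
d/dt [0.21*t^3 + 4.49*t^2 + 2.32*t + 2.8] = 0.63*t^2 + 8.98*t + 2.32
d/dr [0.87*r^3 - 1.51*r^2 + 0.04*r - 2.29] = 2.61*r^2 - 3.02*r + 0.04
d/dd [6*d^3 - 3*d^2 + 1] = 6*d*(3*d - 1)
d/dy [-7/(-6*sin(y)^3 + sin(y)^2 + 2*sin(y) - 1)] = 14*(-9*sin(y)^2 + sin(y) + 1)*cos(y)/(6*sin(y)^3 - sin(y)^2 - 2*sin(y) + 1)^2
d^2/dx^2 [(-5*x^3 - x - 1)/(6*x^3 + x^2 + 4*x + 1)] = 2*(30*x^6 + 252*x^5 - 54*x^4 - 100*x^3 - 99*x^2 - 6*x - 11)/(216*x^9 + 108*x^8 + 450*x^7 + 253*x^6 + 336*x^5 + 195*x^4 + 106*x^3 + 51*x^2 + 12*x + 1)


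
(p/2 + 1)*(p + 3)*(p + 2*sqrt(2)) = p^3/2 + sqrt(2)*p^2 + 5*p^2/2 + 3*p + 5*sqrt(2)*p + 6*sqrt(2)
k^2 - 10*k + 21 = (k - 7)*(k - 3)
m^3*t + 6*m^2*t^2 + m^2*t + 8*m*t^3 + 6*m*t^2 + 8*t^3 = (m + 2*t)*(m + 4*t)*(m*t + t)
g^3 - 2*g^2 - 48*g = g*(g - 8)*(g + 6)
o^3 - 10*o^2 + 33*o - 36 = (o - 4)*(o - 3)^2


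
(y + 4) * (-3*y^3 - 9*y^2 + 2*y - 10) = -3*y^4 - 21*y^3 - 34*y^2 - 2*y - 40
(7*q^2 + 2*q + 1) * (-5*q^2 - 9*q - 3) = -35*q^4 - 73*q^3 - 44*q^2 - 15*q - 3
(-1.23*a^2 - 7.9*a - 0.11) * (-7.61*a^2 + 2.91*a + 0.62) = 9.3603*a^4 + 56.5397*a^3 - 22.9145*a^2 - 5.2181*a - 0.0682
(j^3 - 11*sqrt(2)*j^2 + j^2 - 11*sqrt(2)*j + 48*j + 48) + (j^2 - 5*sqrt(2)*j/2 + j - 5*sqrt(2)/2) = j^3 - 11*sqrt(2)*j^2 + 2*j^2 - 27*sqrt(2)*j/2 + 49*j - 5*sqrt(2)/2 + 48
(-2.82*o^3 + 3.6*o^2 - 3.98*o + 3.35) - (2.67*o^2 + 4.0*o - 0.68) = -2.82*o^3 + 0.93*o^2 - 7.98*o + 4.03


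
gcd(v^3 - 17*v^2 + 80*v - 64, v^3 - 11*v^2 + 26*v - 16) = v^2 - 9*v + 8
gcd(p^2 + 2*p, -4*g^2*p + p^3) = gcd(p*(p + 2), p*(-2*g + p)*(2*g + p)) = p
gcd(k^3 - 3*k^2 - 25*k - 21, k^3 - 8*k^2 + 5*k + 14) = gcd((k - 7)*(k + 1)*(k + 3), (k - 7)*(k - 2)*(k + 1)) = k^2 - 6*k - 7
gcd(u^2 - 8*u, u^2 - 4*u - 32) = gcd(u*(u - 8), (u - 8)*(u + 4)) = u - 8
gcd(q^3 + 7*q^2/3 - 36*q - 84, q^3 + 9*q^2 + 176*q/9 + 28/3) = q^2 + 25*q/3 + 14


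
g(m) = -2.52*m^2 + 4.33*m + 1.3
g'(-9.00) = 49.69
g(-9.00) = -241.79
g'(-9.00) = 49.69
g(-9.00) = -241.79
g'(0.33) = 2.67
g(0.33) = 2.45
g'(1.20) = -1.72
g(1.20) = 2.87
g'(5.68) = -24.30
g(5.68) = -55.41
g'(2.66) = -9.08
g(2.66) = -5.01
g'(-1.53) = 12.04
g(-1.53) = -11.22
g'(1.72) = -4.34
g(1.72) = 1.29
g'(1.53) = -3.38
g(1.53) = 2.03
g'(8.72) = -39.62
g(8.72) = -152.56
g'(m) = 4.33 - 5.04*m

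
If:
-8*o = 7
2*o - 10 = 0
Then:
No Solution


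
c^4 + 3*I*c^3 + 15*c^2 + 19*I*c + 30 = (c - 3*I)*(c - I)*(c + 2*I)*(c + 5*I)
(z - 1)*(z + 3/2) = z^2 + z/2 - 3/2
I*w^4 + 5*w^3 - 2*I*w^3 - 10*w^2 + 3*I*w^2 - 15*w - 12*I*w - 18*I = (w - 3)*(w - 6*I)*(w + I)*(I*w + I)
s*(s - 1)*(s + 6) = s^3 + 5*s^2 - 6*s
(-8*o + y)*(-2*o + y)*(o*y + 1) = 16*o^3*y - 10*o^2*y^2 + 16*o^2 + o*y^3 - 10*o*y + y^2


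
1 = 1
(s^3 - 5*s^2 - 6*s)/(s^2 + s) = s - 6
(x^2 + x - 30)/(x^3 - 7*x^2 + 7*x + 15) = (x + 6)/(x^2 - 2*x - 3)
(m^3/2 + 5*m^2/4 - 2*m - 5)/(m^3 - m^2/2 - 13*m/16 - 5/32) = 8*(-2*m^3 - 5*m^2 + 8*m + 20)/(-32*m^3 + 16*m^2 + 26*m + 5)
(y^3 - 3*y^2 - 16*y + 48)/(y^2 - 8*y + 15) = (y^2 - 16)/(y - 5)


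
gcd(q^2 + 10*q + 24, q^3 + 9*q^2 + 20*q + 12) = q + 6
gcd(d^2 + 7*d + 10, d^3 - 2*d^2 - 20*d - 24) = d + 2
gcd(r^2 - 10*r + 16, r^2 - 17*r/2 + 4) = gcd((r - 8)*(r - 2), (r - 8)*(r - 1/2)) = r - 8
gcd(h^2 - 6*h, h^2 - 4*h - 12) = h - 6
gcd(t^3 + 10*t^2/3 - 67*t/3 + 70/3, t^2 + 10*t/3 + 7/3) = 1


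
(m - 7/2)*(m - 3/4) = m^2 - 17*m/4 + 21/8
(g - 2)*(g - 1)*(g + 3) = g^3 - 7*g + 6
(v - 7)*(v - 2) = v^2 - 9*v + 14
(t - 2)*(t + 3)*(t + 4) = t^3 + 5*t^2 - 2*t - 24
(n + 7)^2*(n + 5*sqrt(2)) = n^3 + 5*sqrt(2)*n^2 + 14*n^2 + 49*n + 70*sqrt(2)*n + 245*sqrt(2)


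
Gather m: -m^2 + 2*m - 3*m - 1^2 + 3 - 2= -m^2 - m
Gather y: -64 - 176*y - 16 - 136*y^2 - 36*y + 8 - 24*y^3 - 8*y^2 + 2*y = -24*y^3 - 144*y^2 - 210*y - 72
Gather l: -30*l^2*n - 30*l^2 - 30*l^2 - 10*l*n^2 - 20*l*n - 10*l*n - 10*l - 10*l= l^2*(-30*n - 60) + l*(-10*n^2 - 30*n - 20)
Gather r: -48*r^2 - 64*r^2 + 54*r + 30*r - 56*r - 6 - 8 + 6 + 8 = -112*r^2 + 28*r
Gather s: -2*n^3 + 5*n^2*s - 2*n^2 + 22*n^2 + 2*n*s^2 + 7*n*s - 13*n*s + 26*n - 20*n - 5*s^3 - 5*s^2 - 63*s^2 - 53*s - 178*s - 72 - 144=-2*n^3 + 20*n^2 + 6*n - 5*s^3 + s^2*(2*n - 68) + s*(5*n^2 - 6*n - 231) - 216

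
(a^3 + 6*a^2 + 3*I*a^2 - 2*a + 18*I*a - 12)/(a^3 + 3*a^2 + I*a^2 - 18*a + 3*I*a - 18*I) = (a + 2*I)/(a - 3)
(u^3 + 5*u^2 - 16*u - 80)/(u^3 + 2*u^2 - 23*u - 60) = (u^2 + u - 20)/(u^2 - 2*u - 15)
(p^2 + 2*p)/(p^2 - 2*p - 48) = p*(p + 2)/(p^2 - 2*p - 48)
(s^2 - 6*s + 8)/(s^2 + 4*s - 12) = (s - 4)/(s + 6)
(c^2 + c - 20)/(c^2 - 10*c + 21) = (c^2 + c - 20)/(c^2 - 10*c + 21)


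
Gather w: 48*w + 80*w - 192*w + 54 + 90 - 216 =-64*w - 72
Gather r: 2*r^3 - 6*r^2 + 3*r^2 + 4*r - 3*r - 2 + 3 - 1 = 2*r^3 - 3*r^2 + r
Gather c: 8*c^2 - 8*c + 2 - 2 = 8*c^2 - 8*c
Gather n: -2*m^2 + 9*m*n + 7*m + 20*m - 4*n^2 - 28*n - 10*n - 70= -2*m^2 + 27*m - 4*n^2 + n*(9*m - 38) - 70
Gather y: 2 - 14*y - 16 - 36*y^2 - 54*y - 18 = -36*y^2 - 68*y - 32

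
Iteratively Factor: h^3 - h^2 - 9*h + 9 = (h + 3)*(h^2 - 4*h + 3) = (h - 3)*(h + 3)*(h - 1)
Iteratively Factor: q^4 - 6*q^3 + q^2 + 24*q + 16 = (q - 4)*(q^3 - 2*q^2 - 7*q - 4) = (q - 4)^2*(q^2 + 2*q + 1) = (q - 4)^2*(q + 1)*(q + 1)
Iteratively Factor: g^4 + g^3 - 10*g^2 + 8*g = (g + 4)*(g^3 - 3*g^2 + 2*g) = (g - 1)*(g + 4)*(g^2 - 2*g) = g*(g - 1)*(g + 4)*(g - 2)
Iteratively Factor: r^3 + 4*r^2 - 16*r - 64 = (r + 4)*(r^2 - 16) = (r - 4)*(r + 4)*(r + 4)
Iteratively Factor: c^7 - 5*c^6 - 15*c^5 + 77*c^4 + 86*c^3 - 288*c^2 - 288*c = (c - 4)*(c^6 - c^5 - 19*c^4 + c^3 + 90*c^2 + 72*c) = (c - 4)*(c + 3)*(c^5 - 4*c^4 - 7*c^3 + 22*c^2 + 24*c) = (c - 4)*(c + 1)*(c + 3)*(c^4 - 5*c^3 - 2*c^2 + 24*c) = c*(c - 4)*(c + 1)*(c + 3)*(c^3 - 5*c^2 - 2*c + 24) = c*(c - 4)*(c + 1)*(c + 2)*(c + 3)*(c^2 - 7*c + 12) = c*(c - 4)^2*(c + 1)*(c + 2)*(c + 3)*(c - 3)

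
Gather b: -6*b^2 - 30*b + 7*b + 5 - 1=-6*b^2 - 23*b + 4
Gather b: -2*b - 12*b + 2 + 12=14 - 14*b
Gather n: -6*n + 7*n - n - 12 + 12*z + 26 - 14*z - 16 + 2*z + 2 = 0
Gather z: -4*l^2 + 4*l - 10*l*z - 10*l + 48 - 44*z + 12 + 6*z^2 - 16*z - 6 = -4*l^2 - 6*l + 6*z^2 + z*(-10*l - 60) + 54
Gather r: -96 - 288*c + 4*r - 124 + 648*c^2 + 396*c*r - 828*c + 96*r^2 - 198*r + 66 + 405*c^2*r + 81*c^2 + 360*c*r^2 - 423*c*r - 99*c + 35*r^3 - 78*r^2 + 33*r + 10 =729*c^2 - 1215*c + 35*r^3 + r^2*(360*c + 18) + r*(405*c^2 - 27*c - 161) - 144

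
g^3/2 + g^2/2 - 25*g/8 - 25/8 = (g/2 + 1/2)*(g - 5/2)*(g + 5/2)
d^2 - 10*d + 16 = (d - 8)*(d - 2)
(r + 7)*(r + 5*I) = r^2 + 7*r + 5*I*r + 35*I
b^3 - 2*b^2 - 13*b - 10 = (b - 5)*(b + 1)*(b + 2)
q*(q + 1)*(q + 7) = q^3 + 8*q^2 + 7*q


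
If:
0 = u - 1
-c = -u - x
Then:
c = x + 1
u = 1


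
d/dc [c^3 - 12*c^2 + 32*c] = 3*c^2 - 24*c + 32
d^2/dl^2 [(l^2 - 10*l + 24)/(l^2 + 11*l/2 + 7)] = 8*(-31*l^3 + 102*l^2 + 1212*l + 1984)/(8*l^6 + 132*l^5 + 894*l^4 + 3179*l^3 + 6258*l^2 + 6468*l + 2744)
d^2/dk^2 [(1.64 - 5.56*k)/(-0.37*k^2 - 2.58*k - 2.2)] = ((0.74*k + 2.58)*(1.48*k + 5.16)*(5.56*k - 1.64) - (12.3432*k + 27.476)*(0.37*k^2 + 2.58*k + 2.2))/(0.37*k^2 + 2.58*k + 2.2)^3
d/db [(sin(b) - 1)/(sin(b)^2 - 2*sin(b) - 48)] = (2*sin(b) + cos(b)^2 - 51)*cos(b)/((sin(b) - 8)^2*(sin(b) + 6)^2)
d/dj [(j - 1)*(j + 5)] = 2*j + 4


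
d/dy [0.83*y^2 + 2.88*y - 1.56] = 1.66*y + 2.88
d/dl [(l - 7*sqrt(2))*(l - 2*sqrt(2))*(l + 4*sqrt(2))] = 3*l^2 - 10*sqrt(2)*l - 44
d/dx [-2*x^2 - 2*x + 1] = -4*x - 2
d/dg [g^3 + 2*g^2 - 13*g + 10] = 3*g^2 + 4*g - 13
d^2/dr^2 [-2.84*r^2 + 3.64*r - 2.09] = -5.68000000000000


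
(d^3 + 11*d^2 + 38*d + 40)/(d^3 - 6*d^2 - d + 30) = (d^2 + 9*d + 20)/(d^2 - 8*d + 15)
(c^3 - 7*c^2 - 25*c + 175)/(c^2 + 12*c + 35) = (c^2 - 12*c + 35)/(c + 7)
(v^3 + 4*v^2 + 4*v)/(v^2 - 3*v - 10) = v*(v + 2)/(v - 5)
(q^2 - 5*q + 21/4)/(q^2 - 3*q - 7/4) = (2*q - 3)/(2*q + 1)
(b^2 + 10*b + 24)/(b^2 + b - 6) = (b^2 + 10*b + 24)/(b^2 + b - 6)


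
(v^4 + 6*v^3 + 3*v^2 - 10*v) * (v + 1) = v^5 + 7*v^4 + 9*v^3 - 7*v^2 - 10*v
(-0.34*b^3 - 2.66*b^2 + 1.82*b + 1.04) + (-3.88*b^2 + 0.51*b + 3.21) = -0.34*b^3 - 6.54*b^2 + 2.33*b + 4.25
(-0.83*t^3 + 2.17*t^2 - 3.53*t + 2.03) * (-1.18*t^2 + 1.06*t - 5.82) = 0.9794*t^5 - 3.4404*t^4 + 11.2962*t^3 - 18.7666*t^2 + 22.6964*t - 11.8146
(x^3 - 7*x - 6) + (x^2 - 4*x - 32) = x^3 + x^2 - 11*x - 38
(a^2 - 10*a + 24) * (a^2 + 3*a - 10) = a^4 - 7*a^3 - 16*a^2 + 172*a - 240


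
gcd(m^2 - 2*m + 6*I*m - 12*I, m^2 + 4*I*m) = 1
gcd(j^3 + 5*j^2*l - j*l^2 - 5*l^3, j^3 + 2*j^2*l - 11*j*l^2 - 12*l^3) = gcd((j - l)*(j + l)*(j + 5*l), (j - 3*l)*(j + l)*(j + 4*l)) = j + l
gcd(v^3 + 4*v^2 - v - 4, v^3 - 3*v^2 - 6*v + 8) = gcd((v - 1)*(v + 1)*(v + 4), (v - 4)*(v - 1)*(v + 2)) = v - 1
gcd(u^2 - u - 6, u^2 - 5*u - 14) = u + 2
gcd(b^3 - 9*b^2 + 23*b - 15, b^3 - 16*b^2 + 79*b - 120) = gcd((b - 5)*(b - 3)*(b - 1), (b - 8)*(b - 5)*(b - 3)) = b^2 - 8*b + 15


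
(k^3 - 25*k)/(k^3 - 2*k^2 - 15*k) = (k + 5)/(k + 3)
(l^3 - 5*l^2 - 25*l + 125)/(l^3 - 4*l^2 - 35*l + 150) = (l + 5)/(l + 6)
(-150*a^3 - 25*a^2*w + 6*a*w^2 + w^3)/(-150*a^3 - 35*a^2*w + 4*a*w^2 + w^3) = (-30*a^2 + a*w + w^2)/(-30*a^2 - a*w + w^2)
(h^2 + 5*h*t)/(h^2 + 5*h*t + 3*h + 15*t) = h/(h + 3)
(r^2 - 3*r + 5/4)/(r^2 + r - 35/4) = (2*r - 1)/(2*r + 7)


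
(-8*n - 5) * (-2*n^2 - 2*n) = 16*n^3 + 26*n^2 + 10*n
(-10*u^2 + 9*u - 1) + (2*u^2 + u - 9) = -8*u^2 + 10*u - 10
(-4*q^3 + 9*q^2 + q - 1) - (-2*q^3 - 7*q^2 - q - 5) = -2*q^3 + 16*q^2 + 2*q + 4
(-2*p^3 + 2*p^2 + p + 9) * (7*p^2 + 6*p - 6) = -14*p^5 + 2*p^4 + 31*p^3 + 57*p^2 + 48*p - 54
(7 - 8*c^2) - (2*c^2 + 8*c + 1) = -10*c^2 - 8*c + 6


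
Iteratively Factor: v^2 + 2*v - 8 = (v + 4)*(v - 2)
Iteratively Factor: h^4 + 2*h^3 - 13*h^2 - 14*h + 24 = (h - 3)*(h^3 + 5*h^2 + 2*h - 8) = (h - 3)*(h + 4)*(h^2 + h - 2) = (h - 3)*(h - 1)*(h + 4)*(h + 2)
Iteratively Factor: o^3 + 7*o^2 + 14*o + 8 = (o + 1)*(o^2 + 6*o + 8) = (o + 1)*(o + 4)*(o + 2)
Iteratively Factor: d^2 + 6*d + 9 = (d + 3)*(d + 3)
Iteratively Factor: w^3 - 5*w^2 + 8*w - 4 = (w - 2)*(w^2 - 3*w + 2) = (w - 2)^2*(w - 1)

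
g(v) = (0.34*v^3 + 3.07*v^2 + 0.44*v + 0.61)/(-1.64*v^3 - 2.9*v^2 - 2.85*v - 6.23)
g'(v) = (1.02*v^2 + 6.14*v + 0.44)/(-1.64*v^3 - 2.9*v^2 - 2.85*v - 6.23) + (4.92*v^2 + 5.8*v + 2.85)*(0.34*v^3 + 3.07*v^2 + 0.44*v + 0.61)/(-1.64*v^3 - 2.9*v^2 - 2.85*v - 6.23)^2 = (2.22044604925031e-16*v^5 + 4.0488*v^4 - 0.494799999999998*v^3 - 10.8269*v^2 - 34.7142*v - 1.0027)/(2.6896*v^6 + 9.512*v^5 + 17.758*v^4 + 36.9644*v^3 + 44.2565*v^2 + 35.511*v + 38.8129)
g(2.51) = -0.46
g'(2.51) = -0.00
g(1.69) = -0.43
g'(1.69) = -0.08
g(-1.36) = -1.35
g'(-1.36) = 3.20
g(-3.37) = 0.63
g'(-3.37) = 0.48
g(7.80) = -0.36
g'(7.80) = 0.01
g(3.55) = -0.44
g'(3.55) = 0.02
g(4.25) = -0.43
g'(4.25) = 0.02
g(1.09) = -0.35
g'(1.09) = -0.21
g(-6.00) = 0.13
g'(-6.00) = 0.08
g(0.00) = -0.10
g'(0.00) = -0.03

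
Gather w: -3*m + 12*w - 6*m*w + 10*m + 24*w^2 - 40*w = 7*m + 24*w^2 + w*(-6*m - 28)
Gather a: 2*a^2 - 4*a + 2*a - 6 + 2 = 2*a^2 - 2*a - 4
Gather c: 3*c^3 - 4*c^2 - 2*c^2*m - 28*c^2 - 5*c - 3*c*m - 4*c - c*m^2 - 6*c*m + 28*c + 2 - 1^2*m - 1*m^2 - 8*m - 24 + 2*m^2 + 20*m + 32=3*c^3 + c^2*(-2*m - 32) + c*(-m^2 - 9*m + 19) + m^2 + 11*m + 10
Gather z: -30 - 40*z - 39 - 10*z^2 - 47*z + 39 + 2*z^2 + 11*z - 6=-8*z^2 - 76*z - 36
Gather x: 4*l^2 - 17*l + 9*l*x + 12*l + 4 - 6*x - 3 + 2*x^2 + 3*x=4*l^2 - 5*l + 2*x^2 + x*(9*l - 3) + 1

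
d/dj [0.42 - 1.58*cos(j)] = 1.58*sin(j)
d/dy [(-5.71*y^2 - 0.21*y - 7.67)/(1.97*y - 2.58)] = (-11.2487*y^2 + 29.4636*y + 15.6517)/(3.8809*y^2 - 10.1652*y + 6.6564)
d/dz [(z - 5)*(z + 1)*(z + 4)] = 3*z^2 - 21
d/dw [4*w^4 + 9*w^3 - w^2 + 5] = w*(16*w^2 + 27*w - 2)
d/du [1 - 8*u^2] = -16*u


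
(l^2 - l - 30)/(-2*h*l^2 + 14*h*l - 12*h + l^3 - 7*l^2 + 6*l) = (-l - 5)/(2*h*l - 2*h - l^2 + l)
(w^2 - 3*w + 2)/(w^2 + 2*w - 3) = (w - 2)/(w + 3)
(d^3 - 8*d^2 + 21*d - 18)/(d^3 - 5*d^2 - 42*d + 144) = (d^2 - 5*d + 6)/(d^2 - 2*d - 48)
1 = 1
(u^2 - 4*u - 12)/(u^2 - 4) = (u - 6)/(u - 2)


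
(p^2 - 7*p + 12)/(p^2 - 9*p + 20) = (p - 3)/(p - 5)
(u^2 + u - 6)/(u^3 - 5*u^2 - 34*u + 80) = (u + 3)/(u^2 - 3*u - 40)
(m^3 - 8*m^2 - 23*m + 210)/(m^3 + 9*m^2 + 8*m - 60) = (m^2 - 13*m + 42)/(m^2 + 4*m - 12)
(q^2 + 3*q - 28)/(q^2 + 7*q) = (q - 4)/q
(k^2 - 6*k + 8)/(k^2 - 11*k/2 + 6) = 2*(k - 2)/(2*k - 3)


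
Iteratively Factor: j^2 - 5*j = (j)*(j - 5)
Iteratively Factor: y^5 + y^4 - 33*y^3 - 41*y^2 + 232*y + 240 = (y + 1)*(y^4 - 33*y^2 - 8*y + 240) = (y + 1)*(y + 4)*(y^3 - 4*y^2 - 17*y + 60) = (y + 1)*(y + 4)^2*(y^2 - 8*y + 15) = (y - 5)*(y + 1)*(y + 4)^2*(y - 3)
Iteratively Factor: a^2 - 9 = (a + 3)*(a - 3)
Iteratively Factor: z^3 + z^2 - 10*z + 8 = (z - 2)*(z^2 + 3*z - 4) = (z - 2)*(z - 1)*(z + 4)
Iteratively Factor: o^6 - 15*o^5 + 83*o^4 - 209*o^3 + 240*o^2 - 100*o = (o)*(o^5 - 15*o^4 + 83*o^3 - 209*o^2 + 240*o - 100) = o*(o - 5)*(o^4 - 10*o^3 + 33*o^2 - 44*o + 20) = o*(o - 5)^2*(o^3 - 5*o^2 + 8*o - 4) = o*(o - 5)^2*(o - 1)*(o^2 - 4*o + 4) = o*(o - 5)^2*(o - 2)*(o - 1)*(o - 2)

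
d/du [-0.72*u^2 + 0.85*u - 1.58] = 0.85 - 1.44*u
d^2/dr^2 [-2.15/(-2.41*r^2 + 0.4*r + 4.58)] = (24.97483*r^2 - 4.1452*r - 2.15*(4.82*r - 0.4)*(9.64*r - 0.8) - 47.46254)/(-2.41*r^2 + 0.4*r + 4.58)^3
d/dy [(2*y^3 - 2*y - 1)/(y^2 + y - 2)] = ((2*y + 1)*(-2*y^3 + 2*y + 1) + 2*(3*y^2 - 1)*(y^2 + y - 2))/(y^2 + y - 2)^2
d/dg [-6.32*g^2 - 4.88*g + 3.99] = -12.64*g - 4.88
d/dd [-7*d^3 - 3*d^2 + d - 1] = -21*d^2 - 6*d + 1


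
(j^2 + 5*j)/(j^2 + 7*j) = (j + 5)/(j + 7)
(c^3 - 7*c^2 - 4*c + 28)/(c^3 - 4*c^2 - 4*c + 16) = (c - 7)/(c - 4)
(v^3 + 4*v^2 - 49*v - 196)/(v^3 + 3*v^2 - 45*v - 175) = (v^2 + 11*v + 28)/(v^2 + 10*v + 25)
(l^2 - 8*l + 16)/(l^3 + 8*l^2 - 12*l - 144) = (l - 4)/(l^2 + 12*l + 36)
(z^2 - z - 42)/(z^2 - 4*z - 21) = (z + 6)/(z + 3)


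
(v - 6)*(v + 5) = v^2 - v - 30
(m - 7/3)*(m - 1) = m^2 - 10*m/3 + 7/3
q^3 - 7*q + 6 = (q - 2)*(q - 1)*(q + 3)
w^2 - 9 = (w - 3)*(w + 3)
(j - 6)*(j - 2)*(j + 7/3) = j^3 - 17*j^2/3 - 20*j/3 + 28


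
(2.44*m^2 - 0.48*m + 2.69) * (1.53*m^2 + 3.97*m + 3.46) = 3.7332*m^4 + 8.9524*m^3 + 10.6525*m^2 + 9.0185*m + 9.3074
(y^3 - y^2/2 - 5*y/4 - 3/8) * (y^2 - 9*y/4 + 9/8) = y^5 - 11*y^4/4 + y^3 + 15*y^2/8 - 9*y/16 - 27/64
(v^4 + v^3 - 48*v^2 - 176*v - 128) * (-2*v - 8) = -2*v^5 - 10*v^4 + 88*v^3 + 736*v^2 + 1664*v + 1024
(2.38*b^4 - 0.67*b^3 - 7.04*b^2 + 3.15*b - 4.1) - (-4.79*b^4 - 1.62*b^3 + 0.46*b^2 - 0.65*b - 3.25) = 7.17*b^4 + 0.95*b^3 - 7.5*b^2 + 3.8*b - 0.85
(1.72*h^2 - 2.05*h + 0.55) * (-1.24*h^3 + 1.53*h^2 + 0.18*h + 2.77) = -2.1328*h^5 + 5.1736*h^4 - 3.5089*h^3 + 5.2369*h^2 - 5.5795*h + 1.5235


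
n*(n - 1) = n^2 - n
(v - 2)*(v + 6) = v^2 + 4*v - 12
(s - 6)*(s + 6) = s^2 - 36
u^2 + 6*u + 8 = (u + 2)*(u + 4)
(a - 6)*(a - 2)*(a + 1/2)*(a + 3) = a^4 - 9*a^3/2 - 29*a^2/2 + 30*a + 18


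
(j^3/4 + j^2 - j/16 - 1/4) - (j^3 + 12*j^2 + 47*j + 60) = -3*j^3/4 - 11*j^2 - 753*j/16 - 241/4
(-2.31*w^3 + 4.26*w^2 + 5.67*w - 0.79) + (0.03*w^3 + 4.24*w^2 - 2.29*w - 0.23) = -2.28*w^3 + 8.5*w^2 + 3.38*w - 1.02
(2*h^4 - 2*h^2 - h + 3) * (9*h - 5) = 18*h^5 - 10*h^4 - 18*h^3 + h^2 + 32*h - 15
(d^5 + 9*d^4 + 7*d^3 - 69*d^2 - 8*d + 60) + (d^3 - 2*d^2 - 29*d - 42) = d^5 + 9*d^4 + 8*d^3 - 71*d^2 - 37*d + 18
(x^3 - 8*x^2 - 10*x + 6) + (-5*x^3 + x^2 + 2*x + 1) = -4*x^3 - 7*x^2 - 8*x + 7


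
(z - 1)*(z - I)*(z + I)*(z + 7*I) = z^4 - z^3 + 7*I*z^3 + z^2 - 7*I*z^2 - z + 7*I*z - 7*I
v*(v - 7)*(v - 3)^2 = v^4 - 13*v^3 + 51*v^2 - 63*v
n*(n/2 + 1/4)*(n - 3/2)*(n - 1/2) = n^4/2 - 3*n^3/4 - n^2/8 + 3*n/16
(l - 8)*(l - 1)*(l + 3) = l^3 - 6*l^2 - 19*l + 24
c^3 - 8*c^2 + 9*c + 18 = (c - 6)*(c - 3)*(c + 1)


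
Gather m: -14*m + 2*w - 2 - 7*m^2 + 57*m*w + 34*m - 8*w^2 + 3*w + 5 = -7*m^2 + m*(57*w + 20) - 8*w^2 + 5*w + 3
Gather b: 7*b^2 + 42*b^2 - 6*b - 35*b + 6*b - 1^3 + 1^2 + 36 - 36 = 49*b^2 - 35*b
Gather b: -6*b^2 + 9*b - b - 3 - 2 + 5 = -6*b^2 + 8*b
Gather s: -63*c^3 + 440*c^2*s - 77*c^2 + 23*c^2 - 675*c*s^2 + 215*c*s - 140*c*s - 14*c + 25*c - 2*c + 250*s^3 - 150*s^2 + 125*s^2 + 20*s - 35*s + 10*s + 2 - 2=-63*c^3 - 54*c^2 + 9*c + 250*s^3 + s^2*(-675*c - 25) + s*(440*c^2 + 75*c - 5)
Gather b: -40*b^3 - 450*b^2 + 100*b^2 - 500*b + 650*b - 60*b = -40*b^3 - 350*b^2 + 90*b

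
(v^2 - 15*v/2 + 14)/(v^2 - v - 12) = (v - 7/2)/(v + 3)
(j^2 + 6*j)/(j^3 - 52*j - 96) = j/(j^2 - 6*j - 16)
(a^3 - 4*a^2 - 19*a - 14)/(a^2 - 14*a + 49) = (a^2 + 3*a + 2)/(a - 7)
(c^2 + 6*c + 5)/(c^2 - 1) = (c + 5)/(c - 1)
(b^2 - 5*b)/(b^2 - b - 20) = b/(b + 4)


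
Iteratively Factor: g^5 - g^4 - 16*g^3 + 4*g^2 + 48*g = (g + 2)*(g^4 - 3*g^3 - 10*g^2 + 24*g) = g*(g + 2)*(g^3 - 3*g^2 - 10*g + 24) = g*(g - 2)*(g + 2)*(g^2 - g - 12) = g*(g - 4)*(g - 2)*(g + 2)*(g + 3)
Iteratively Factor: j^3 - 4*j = (j)*(j^2 - 4) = j*(j + 2)*(j - 2)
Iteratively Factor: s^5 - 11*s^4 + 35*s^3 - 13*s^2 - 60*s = (s - 5)*(s^4 - 6*s^3 + 5*s^2 + 12*s) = (s - 5)*(s - 4)*(s^3 - 2*s^2 - 3*s) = (s - 5)*(s - 4)*(s - 3)*(s^2 + s) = (s - 5)*(s - 4)*(s - 3)*(s + 1)*(s)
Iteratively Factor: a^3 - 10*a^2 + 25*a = (a - 5)*(a^2 - 5*a) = a*(a - 5)*(a - 5)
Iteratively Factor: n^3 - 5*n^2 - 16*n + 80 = (n - 4)*(n^2 - n - 20) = (n - 4)*(n + 4)*(n - 5)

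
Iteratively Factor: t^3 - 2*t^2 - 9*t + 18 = (t + 3)*(t^2 - 5*t + 6) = (t - 3)*(t + 3)*(t - 2)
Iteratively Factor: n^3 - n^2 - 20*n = (n)*(n^2 - n - 20) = n*(n + 4)*(n - 5)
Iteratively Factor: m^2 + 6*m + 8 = (m + 4)*(m + 2)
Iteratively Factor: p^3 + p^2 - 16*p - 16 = (p + 1)*(p^2 - 16) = (p + 1)*(p + 4)*(p - 4)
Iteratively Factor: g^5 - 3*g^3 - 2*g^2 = (g + 1)*(g^4 - g^3 - 2*g^2) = (g - 2)*(g + 1)*(g^3 + g^2) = g*(g - 2)*(g + 1)*(g^2 + g) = g^2*(g - 2)*(g + 1)*(g + 1)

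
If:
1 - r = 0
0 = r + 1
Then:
No Solution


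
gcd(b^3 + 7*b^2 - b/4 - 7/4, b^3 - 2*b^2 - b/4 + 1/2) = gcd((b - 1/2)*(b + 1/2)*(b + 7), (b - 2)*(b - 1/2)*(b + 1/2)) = b^2 - 1/4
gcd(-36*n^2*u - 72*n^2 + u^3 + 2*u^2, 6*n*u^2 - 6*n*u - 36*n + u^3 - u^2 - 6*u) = 6*n*u + 12*n + u^2 + 2*u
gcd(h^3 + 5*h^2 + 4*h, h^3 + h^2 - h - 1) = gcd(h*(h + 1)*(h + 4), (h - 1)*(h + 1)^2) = h + 1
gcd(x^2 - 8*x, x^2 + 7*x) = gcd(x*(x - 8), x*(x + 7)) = x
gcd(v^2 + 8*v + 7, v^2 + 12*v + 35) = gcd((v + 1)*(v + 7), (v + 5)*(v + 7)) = v + 7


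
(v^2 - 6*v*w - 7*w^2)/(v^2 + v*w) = (v - 7*w)/v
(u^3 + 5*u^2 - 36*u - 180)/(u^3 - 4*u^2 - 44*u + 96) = (u^2 - u - 30)/(u^2 - 10*u + 16)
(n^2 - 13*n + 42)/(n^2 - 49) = (n - 6)/(n + 7)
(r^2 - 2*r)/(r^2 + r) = (r - 2)/(r + 1)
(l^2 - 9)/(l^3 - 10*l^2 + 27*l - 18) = (l + 3)/(l^2 - 7*l + 6)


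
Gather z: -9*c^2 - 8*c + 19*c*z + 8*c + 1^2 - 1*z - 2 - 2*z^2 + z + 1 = -9*c^2 + 19*c*z - 2*z^2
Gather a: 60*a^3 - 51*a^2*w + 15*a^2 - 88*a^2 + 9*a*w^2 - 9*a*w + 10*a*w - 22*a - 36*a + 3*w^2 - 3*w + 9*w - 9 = 60*a^3 + a^2*(-51*w - 73) + a*(9*w^2 + w - 58) + 3*w^2 + 6*w - 9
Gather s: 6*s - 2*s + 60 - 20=4*s + 40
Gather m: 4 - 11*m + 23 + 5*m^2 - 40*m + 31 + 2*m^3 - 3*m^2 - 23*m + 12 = 2*m^3 + 2*m^2 - 74*m + 70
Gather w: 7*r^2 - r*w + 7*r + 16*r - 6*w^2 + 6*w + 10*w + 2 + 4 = 7*r^2 + 23*r - 6*w^2 + w*(16 - r) + 6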